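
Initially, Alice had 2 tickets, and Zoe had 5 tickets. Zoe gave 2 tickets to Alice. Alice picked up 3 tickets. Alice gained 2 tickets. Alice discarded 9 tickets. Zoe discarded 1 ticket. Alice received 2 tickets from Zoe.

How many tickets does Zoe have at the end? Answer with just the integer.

Answer: 0

Derivation:
Tracking counts step by step:
Start: Alice=2, Zoe=5
Event 1 (Zoe -> Alice, 2): Zoe: 5 -> 3, Alice: 2 -> 4. State: Alice=4, Zoe=3
Event 2 (Alice +3): Alice: 4 -> 7. State: Alice=7, Zoe=3
Event 3 (Alice +2): Alice: 7 -> 9. State: Alice=9, Zoe=3
Event 4 (Alice -9): Alice: 9 -> 0. State: Alice=0, Zoe=3
Event 5 (Zoe -1): Zoe: 3 -> 2. State: Alice=0, Zoe=2
Event 6 (Zoe -> Alice, 2): Zoe: 2 -> 0, Alice: 0 -> 2. State: Alice=2, Zoe=0

Zoe's final count: 0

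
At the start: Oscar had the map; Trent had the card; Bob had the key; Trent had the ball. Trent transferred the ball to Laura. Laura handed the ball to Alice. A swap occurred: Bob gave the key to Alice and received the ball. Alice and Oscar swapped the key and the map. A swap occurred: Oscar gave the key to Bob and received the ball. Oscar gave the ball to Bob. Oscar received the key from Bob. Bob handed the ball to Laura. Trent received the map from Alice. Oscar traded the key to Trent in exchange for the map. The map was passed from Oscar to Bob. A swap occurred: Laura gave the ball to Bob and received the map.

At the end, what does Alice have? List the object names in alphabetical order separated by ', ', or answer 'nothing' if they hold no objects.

Tracking all object holders:
Start: map:Oscar, card:Trent, key:Bob, ball:Trent
Event 1 (give ball: Trent -> Laura). State: map:Oscar, card:Trent, key:Bob, ball:Laura
Event 2 (give ball: Laura -> Alice). State: map:Oscar, card:Trent, key:Bob, ball:Alice
Event 3 (swap key<->ball: now key:Alice, ball:Bob). State: map:Oscar, card:Trent, key:Alice, ball:Bob
Event 4 (swap key<->map: now key:Oscar, map:Alice). State: map:Alice, card:Trent, key:Oscar, ball:Bob
Event 5 (swap key<->ball: now key:Bob, ball:Oscar). State: map:Alice, card:Trent, key:Bob, ball:Oscar
Event 6 (give ball: Oscar -> Bob). State: map:Alice, card:Trent, key:Bob, ball:Bob
Event 7 (give key: Bob -> Oscar). State: map:Alice, card:Trent, key:Oscar, ball:Bob
Event 8 (give ball: Bob -> Laura). State: map:Alice, card:Trent, key:Oscar, ball:Laura
Event 9 (give map: Alice -> Trent). State: map:Trent, card:Trent, key:Oscar, ball:Laura
Event 10 (swap key<->map: now key:Trent, map:Oscar). State: map:Oscar, card:Trent, key:Trent, ball:Laura
Event 11 (give map: Oscar -> Bob). State: map:Bob, card:Trent, key:Trent, ball:Laura
Event 12 (swap ball<->map: now ball:Bob, map:Laura). State: map:Laura, card:Trent, key:Trent, ball:Bob

Final state: map:Laura, card:Trent, key:Trent, ball:Bob
Alice holds: (nothing).

Answer: nothing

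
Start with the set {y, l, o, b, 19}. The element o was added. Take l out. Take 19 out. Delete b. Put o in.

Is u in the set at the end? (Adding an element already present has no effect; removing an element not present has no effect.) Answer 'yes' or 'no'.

Answer: no

Derivation:
Tracking the set through each operation:
Start: {19, b, l, o, y}
Event 1 (add o): already present, no change. Set: {19, b, l, o, y}
Event 2 (remove l): removed. Set: {19, b, o, y}
Event 3 (remove 19): removed. Set: {b, o, y}
Event 4 (remove b): removed. Set: {o, y}
Event 5 (add o): already present, no change. Set: {o, y}

Final set: {o, y} (size 2)
u is NOT in the final set.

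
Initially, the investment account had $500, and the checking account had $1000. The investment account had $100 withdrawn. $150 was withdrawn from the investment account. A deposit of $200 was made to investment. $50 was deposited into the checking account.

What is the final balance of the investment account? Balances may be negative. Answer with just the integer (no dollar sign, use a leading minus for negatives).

Answer: 450

Derivation:
Tracking account balances step by step:
Start: investment=500, checking=1000
Event 1 (withdraw 100 from investment): investment: 500 - 100 = 400. Balances: investment=400, checking=1000
Event 2 (withdraw 150 from investment): investment: 400 - 150 = 250. Balances: investment=250, checking=1000
Event 3 (deposit 200 to investment): investment: 250 + 200 = 450. Balances: investment=450, checking=1000
Event 4 (deposit 50 to checking): checking: 1000 + 50 = 1050. Balances: investment=450, checking=1050

Final balance of investment: 450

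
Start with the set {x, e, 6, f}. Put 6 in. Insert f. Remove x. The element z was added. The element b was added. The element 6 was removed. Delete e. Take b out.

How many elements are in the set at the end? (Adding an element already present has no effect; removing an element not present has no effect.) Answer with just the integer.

Tracking the set through each operation:
Start: {6, e, f, x}
Event 1 (add 6): already present, no change. Set: {6, e, f, x}
Event 2 (add f): already present, no change. Set: {6, e, f, x}
Event 3 (remove x): removed. Set: {6, e, f}
Event 4 (add z): added. Set: {6, e, f, z}
Event 5 (add b): added. Set: {6, b, e, f, z}
Event 6 (remove 6): removed. Set: {b, e, f, z}
Event 7 (remove e): removed. Set: {b, f, z}
Event 8 (remove b): removed. Set: {f, z}

Final set: {f, z} (size 2)

Answer: 2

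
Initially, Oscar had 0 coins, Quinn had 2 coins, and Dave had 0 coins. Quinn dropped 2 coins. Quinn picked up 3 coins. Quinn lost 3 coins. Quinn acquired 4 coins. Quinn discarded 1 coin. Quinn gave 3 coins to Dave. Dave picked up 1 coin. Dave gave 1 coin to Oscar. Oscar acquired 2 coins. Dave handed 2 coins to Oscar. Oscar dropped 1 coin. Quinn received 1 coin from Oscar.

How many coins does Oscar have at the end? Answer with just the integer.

Tracking counts step by step:
Start: Oscar=0, Quinn=2, Dave=0
Event 1 (Quinn -2): Quinn: 2 -> 0. State: Oscar=0, Quinn=0, Dave=0
Event 2 (Quinn +3): Quinn: 0 -> 3. State: Oscar=0, Quinn=3, Dave=0
Event 3 (Quinn -3): Quinn: 3 -> 0. State: Oscar=0, Quinn=0, Dave=0
Event 4 (Quinn +4): Quinn: 0 -> 4. State: Oscar=0, Quinn=4, Dave=0
Event 5 (Quinn -1): Quinn: 4 -> 3. State: Oscar=0, Quinn=3, Dave=0
Event 6 (Quinn -> Dave, 3): Quinn: 3 -> 0, Dave: 0 -> 3. State: Oscar=0, Quinn=0, Dave=3
Event 7 (Dave +1): Dave: 3 -> 4. State: Oscar=0, Quinn=0, Dave=4
Event 8 (Dave -> Oscar, 1): Dave: 4 -> 3, Oscar: 0 -> 1. State: Oscar=1, Quinn=0, Dave=3
Event 9 (Oscar +2): Oscar: 1 -> 3. State: Oscar=3, Quinn=0, Dave=3
Event 10 (Dave -> Oscar, 2): Dave: 3 -> 1, Oscar: 3 -> 5. State: Oscar=5, Quinn=0, Dave=1
Event 11 (Oscar -1): Oscar: 5 -> 4. State: Oscar=4, Quinn=0, Dave=1
Event 12 (Oscar -> Quinn, 1): Oscar: 4 -> 3, Quinn: 0 -> 1. State: Oscar=3, Quinn=1, Dave=1

Oscar's final count: 3

Answer: 3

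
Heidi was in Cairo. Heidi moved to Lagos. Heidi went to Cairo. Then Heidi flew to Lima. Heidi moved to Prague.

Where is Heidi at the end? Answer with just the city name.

Answer: Prague

Derivation:
Tracking Heidi's location:
Start: Heidi is in Cairo.
After move 1: Cairo -> Lagos. Heidi is in Lagos.
After move 2: Lagos -> Cairo. Heidi is in Cairo.
After move 3: Cairo -> Lima. Heidi is in Lima.
After move 4: Lima -> Prague. Heidi is in Prague.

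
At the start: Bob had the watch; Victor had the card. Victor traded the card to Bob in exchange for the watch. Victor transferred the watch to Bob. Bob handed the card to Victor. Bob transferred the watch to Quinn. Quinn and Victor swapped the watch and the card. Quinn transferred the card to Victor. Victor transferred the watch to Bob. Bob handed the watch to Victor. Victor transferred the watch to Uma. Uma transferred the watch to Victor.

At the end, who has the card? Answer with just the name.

Answer: Victor

Derivation:
Tracking all object holders:
Start: watch:Bob, card:Victor
Event 1 (swap card<->watch: now card:Bob, watch:Victor). State: watch:Victor, card:Bob
Event 2 (give watch: Victor -> Bob). State: watch:Bob, card:Bob
Event 3 (give card: Bob -> Victor). State: watch:Bob, card:Victor
Event 4 (give watch: Bob -> Quinn). State: watch:Quinn, card:Victor
Event 5 (swap watch<->card: now watch:Victor, card:Quinn). State: watch:Victor, card:Quinn
Event 6 (give card: Quinn -> Victor). State: watch:Victor, card:Victor
Event 7 (give watch: Victor -> Bob). State: watch:Bob, card:Victor
Event 8 (give watch: Bob -> Victor). State: watch:Victor, card:Victor
Event 9 (give watch: Victor -> Uma). State: watch:Uma, card:Victor
Event 10 (give watch: Uma -> Victor). State: watch:Victor, card:Victor

Final state: watch:Victor, card:Victor
The card is held by Victor.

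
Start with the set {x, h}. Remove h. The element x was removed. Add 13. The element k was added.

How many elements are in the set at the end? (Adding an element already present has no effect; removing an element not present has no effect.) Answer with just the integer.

Answer: 2

Derivation:
Tracking the set through each operation:
Start: {h, x}
Event 1 (remove h): removed. Set: {x}
Event 2 (remove x): removed. Set: {}
Event 3 (add 13): added. Set: {13}
Event 4 (add k): added. Set: {13, k}

Final set: {13, k} (size 2)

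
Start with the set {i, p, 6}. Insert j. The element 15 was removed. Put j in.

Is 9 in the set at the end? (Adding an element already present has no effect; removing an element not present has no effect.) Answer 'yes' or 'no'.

Tracking the set through each operation:
Start: {6, i, p}
Event 1 (add j): added. Set: {6, i, j, p}
Event 2 (remove 15): not present, no change. Set: {6, i, j, p}
Event 3 (add j): already present, no change. Set: {6, i, j, p}

Final set: {6, i, j, p} (size 4)
9 is NOT in the final set.

Answer: no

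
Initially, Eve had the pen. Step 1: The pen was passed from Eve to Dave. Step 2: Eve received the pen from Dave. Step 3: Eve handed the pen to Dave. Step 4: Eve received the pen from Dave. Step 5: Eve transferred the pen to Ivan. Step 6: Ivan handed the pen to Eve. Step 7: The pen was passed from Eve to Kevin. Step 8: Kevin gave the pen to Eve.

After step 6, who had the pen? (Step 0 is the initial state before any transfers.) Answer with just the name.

Answer: Eve

Derivation:
Tracking the pen holder through step 6:
After step 0 (start): Eve
After step 1: Dave
After step 2: Eve
After step 3: Dave
After step 4: Eve
After step 5: Ivan
After step 6: Eve

At step 6, the holder is Eve.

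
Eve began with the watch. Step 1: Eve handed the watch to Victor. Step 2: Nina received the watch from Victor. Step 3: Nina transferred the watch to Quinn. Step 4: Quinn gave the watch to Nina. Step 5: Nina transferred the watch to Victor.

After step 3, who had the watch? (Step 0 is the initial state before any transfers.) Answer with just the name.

Answer: Quinn

Derivation:
Tracking the watch holder through step 3:
After step 0 (start): Eve
After step 1: Victor
After step 2: Nina
After step 3: Quinn

At step 3, the holder is Quinn.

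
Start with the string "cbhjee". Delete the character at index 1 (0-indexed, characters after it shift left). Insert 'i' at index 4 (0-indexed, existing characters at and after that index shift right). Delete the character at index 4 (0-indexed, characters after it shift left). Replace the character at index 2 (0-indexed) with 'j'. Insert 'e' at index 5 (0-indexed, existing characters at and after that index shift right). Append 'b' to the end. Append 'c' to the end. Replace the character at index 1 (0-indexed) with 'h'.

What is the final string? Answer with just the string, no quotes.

Applying each edit step by step:
Start: "cbhjee"
Op 1 (delete idx 1 = 'b'): "cbhjee" -> "chjee"
Op 2 (insert 'i' at idx 4): "chjee" -> "chjeie"
Op 3 (delete idx 4 = 'i'): "chjeie" -> "chjee"
Op 4 (replace idx 2: 'j' -> 'j'): "chjee" -> "chjee"
Op 5 (insert 'e' at idx 5): "chjee" -> "chjeee"
Op 6 (append 'b'): "chjeee" -> "chjeeeb"
Op 7 (append 'c'): "chjeeeb" -> "chjeeebc"
Op 8 (replace idx 1: 'h' -> 'h'): "chjeeebc" -> "chjeeebc"

Answer: chjeeebc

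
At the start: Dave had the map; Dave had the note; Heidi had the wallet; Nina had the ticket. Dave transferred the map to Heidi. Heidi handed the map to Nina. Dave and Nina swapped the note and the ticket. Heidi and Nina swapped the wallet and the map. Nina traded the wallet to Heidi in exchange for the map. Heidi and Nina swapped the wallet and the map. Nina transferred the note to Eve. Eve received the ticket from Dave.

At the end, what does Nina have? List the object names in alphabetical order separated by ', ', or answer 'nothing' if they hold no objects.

Tracking all object holders:
Start: map:Dave, note:Dave, wallet:Heidi, ticket:Nina
Event 1 (give map: Dave -> Heidi). State: map:Heidi, note:Dave, wallet:Heidi, ticket:Nina
Event 2 (give map: Heidi -> Nina). State: map:Nina, note:Dave, wallet:Heidi, ticket:Nina
Event 3 (swap note<->ticket: now note:Nina, ticket:Dave). State: map:Nina, note:Nina, wallet:Heidi, ticket:Dave
Event 4 (swap wallet<->map: now wallet:Nina, map:Heidi). State: map:Heidi, note:Nina, wallet:Nina, ticket:Dave
Event 5 (swap wallet<->map: now wallet:Heidi, map:Nina). State: map:Nina, note:Nina, wallet:Heidi, ticket:Dave
Event 6 (swap wallet<->map: now wallet:Nina, map:Heidi). State: map:Heidi, note:Nina, wallet:Nina, ticket:Dave
Event 7 (give note: Nina -> Eve). State: map:Heidi, note:Eve, wallet:Nina, ticket:Dave
Event 8 (give ticket: Dave -> Eve). State: map:Heidi, note:Eve, wallet:Nina, ticket:Eve

Final state: map:Heidi, note:Eve, wallet:Nina, ticket:Eve
Nina holds: wallet.

Answer: wallet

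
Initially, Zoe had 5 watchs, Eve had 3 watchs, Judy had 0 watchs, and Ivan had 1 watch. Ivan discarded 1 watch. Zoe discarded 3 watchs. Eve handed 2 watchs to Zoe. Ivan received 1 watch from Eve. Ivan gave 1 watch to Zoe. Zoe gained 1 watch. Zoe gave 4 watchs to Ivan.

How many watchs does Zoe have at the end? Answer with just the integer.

Tracking counts step by step:
Start: Zoe=5, Eve=3, Judy=0, Ivan=1
Event 1 (Ivan -1): Ivan: 1 -> 0. State: Zoe=5, Eve=3, Judy=0, Ivan=0
Event 2 (Zoe -3): Zoe: 5 -> 2. State: Zoe=2, Eve=3, Judy=0, Ivan=0
Event 3 (Eve -> Zoe, 2): Eve: 3 -> 1, Zoe: 2 -> 4. State: Zoe=4, Eve=1, Judy=0, Ivan=0
Event 4 (Eve -> Ivan, 1): Eve: 1 -> 0, Ivan: 0 -> 1. State: Zoe=4, Eve=0, Judy=0, Ivan=1
Event 5 (Ivan -> Zoe, 1): Ivan: 1 -> 0, Zoe: 4 -> 5. State: Zoe=5, Eve=0, Judy=0, Ivan=0
Event 6 (Zoe +1): Zoe: 5 -> 6. State: Zoe=6, Eve=0, Judy=0, Ivan=0
Event 7 (Zoe -> Ivan, 4): Zoe: 6 -> 2, Ivan: 0 -> 4. State: Zoe=2, Eve=0, Judy=0, Ivan=4

Zoe's final count: 2

Answer: 2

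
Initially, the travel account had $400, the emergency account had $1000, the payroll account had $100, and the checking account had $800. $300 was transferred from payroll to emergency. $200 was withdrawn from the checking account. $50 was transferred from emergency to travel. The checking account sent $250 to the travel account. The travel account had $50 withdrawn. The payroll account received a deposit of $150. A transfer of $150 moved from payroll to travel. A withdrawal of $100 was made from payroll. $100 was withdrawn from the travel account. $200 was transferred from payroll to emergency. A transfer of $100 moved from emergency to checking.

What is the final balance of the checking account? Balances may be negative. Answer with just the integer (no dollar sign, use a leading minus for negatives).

Answer: 450

Derivation:
Tracking account balances step by step:
Start: travel=400, emergency=1000, payroll=100, checking=800
Event 1 (transfer 300 payroll -> emergency): payroll: 100 - 300 = -200, emergency: 1000 + 300 = 1300. Balances: travel=400, emergency=1300, payroll=-200, checking=800
Event 2 (withdraw 200 from checking): checking: 800 - 200 = 600. Balances: travel=400, emergency=1300, payroll=-200, checking=600
Event 3 (transfer 50 emergency -> travel): emergency: 1300 - 50 = 1250, travel: 400 + 50 = 450. Balances: travel=450, emergency=1250, payroll=-200, checking=600
Event 4 (transfer 250 checking -> travel): checking: 600 - 250 = 350, travel: 450 + 250 = 700. Balances: travel=700, emergency=1250, payroll=-200, checking=350
Event 5 (withdraw 50 from travel): travel: 700 - 50 = 650. Balances: travel=650, emergency=1250, payroll=-200, checking=350
Event 6 (deposit 150 to payroll): payroll: -200 + 150 = -50. Balances: travel=650, emergency=1250, payroll=-50, checking=350
Event 7 (transfer 150 payroll -> travel): payroll: -50 - 150 = -200, travel: 650 + 150 = 800. Balances: travel=800, emergency=1250, payroll=-200, checking=350
Event 8 (withdraw 100 from payroll): payroll: -200 - 100 = -300. Balances: travel=800, emergency=1250, payroll=-300, checking=350
Event 9 (withdraw 100 from travel): travel: 800 - 100 = 700. Balances: travel=700, emergency=1250, payroll=-300, checking=350
Event 10 (transfer 200 payroll -> emergency): payroll: -300 - 200 = -500, emergency: 1250 + 200 = 1450. Balances: travel=700, emergency=1450, payroll=-500, checking=350
Event 11 (transfer 100 emergency -> checking): emergency: 1450 - 100 = 1350, checking: 350 + 100 = 450. Balances: travel=700, emergency=1350, payroll=-500, checking=450

Final balance of checking: 450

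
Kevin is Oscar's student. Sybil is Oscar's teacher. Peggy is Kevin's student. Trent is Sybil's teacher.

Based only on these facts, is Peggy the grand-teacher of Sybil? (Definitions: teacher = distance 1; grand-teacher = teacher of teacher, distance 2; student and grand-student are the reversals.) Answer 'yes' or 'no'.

Reconstructing the teacher chain from the given facts:
  Trent -> Sybil -> Oscar -> Kevin -> Peggy
(each arrow means 'teacher of the next')
Positions in the chain (0 = top):
  position of Trent: 0
  position of Sybil: 1
  position of Oscar: 2
  position of Kevin: 3
  position of Peggy: 4

Peggy is at position 4, Sybil is at position 1; signed distance (j - i) = -3.
'grand-teacher' requires j - i = 2. Actual distance is -3, so the relation does NOT hold.

Answer: no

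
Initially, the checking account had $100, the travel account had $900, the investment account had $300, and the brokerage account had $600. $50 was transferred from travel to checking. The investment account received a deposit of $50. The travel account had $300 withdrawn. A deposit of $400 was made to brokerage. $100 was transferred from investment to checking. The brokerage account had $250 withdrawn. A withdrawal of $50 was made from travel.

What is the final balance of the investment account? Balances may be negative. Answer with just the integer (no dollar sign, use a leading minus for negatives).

Tracking account balances step by step:
Start: checking=100, travel=900, investment=300, brokerage=600
Event 1 (transfer 50 travel -> checking): travel: 900 - 50 = 850, checking: 100 + 50 = 150. Balances: checking=150, travel=850, investment=300, brokerage=600
Event 2 (deposit 50 to investment): investment: 300 + 50 = 350. Balances: checking=150, travel=850, investment=350, brokerage=600
Event 3 (withdraw 300 from travel): travel: 850 - 300 = 550. Balances: checking=150, travel=550, investment=350, brokerage=600
Event 4 (deposit 400 to brokerage): brokerage: 600 + 400 = 1000. Balances: checking=150, travel=550, investment=350, brokerage=1000
Event 5 (transfer 100 investment -> checking): investment: 350 - 100 = 250, checking: 150 + 100 = 250. Balances: checking=250, travel=550, investment=250, brokerage=1000
Event 6 (withdraw 250 from brokerage): brokerage: 1000 - 250 = 750. Balances: checking=250, travel=550, investment=250, brokerage=750
Event 7 (withdraw 50 from travel): travel: 550 - 50 = 500. Balances: checking=250, travel=500, investment=250, brokerage=750

Final balance of investment: 250

Answer: 250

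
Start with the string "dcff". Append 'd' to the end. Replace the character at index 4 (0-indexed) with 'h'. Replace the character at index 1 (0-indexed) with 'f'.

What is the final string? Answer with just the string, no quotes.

Answer: dfffh

Derivation:
Applying each edit step by step:
Start: "dcff"
Op 1 (append 'd'): "dcff" -> "dcffd"
Op 2 (replace idx 4: 'd' -> 'h'): "dcffd" -> "dcffh"
Op 3 (replace idx 1: 'c' -> 'f'): "dcffh" -> "dfffh"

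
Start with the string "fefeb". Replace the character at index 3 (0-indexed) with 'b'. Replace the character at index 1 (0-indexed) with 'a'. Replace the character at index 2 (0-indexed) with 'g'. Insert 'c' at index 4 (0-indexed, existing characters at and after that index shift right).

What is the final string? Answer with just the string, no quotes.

Applying each edit step by step:
Start: "fefeb"
Op 1 (replace idx 3: 'e' -> 'b'): "fefeb" -> "fefbb"
Op 2 (replace idx 1: 'e' -> 'a'): "fefbb" -> "fafbb"
Op 3 (replace idx 2: 'f' -> 'g'): "fafbb" -> "fagbb"
Op 4 (insert 'c' at idx 4): "fagbb" -> "fagbcb"

Answer: fagbcb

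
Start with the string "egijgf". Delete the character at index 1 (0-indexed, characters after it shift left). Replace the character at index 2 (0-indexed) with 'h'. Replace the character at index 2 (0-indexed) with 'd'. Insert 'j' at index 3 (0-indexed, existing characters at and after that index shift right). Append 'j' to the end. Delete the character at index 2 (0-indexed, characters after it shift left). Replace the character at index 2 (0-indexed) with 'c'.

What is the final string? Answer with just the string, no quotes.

Applying each edit step by step:
Start: "egijgf"
Op 1 (delete idx 1 = 'g'): "egijgf" -> "eijgf"
Op 2 (replace idx 2: 'j' -> 'h'): "eijgf" -> "eihgf"
Op 3 (replace idx 2: 'h' -> 'd'): "eihgf" -> "eidgf"
Op 4 (insert 'j' at idx 3): "eidgf" -> "eidjgf"
Op 5 (append 'j'): "eidjgf" -> "eidjgfj"
Op 6 (delete idx 2 = 'd'): "eidjgfj" -> "eijgfj"
Op 7 (replace idx 2: 'j' -> 'c'): "eijgfj" -> "eicgfj"

Answer: eicgfj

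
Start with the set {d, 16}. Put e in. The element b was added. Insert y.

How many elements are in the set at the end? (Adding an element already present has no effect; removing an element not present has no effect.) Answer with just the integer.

Tracking the set through each operation:
Start: {16, d}
Event 1 (add e): added. Set: {16, d, e}
Event 2 (add b): added. Set: {16, b, d, e}
Event 3 (add y): added. Set: {16, b, d, e, y}

Final set: {16, b, d, e, y} (size 5)

Answer: 5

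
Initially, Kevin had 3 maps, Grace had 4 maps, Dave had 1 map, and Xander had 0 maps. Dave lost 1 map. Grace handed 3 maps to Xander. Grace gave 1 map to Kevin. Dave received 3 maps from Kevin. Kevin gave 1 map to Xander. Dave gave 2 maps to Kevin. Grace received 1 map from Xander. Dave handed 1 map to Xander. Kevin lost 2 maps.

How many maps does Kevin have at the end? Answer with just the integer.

Answer: 0

Derivation:
Tracking counts step by step:
Start: Kevin=3, Grace=4, Dave=1, Xander=0
Event 1 (Dave -1): Dave: 1 -> 0. State: Kevin=3, Grace=4, Dave=0, Xander=0
Event 2 (Grace -> Xander, 3): Grace: 4 -> 1, Xander: 0 -> 3. State: Kevin=3, Grace=1, Dave=0, Xander=3
Event 3 (Grace -> Kevin, 1): Grace: 1 -> 0, Kevin: 3 -> 4. State: Kevin=4, Grace=0, Dave=0, Xander=3
Event 4 (Kevin -> Dave, 3): Kevin: 4 -> 1, Dave: 0 -> 3. State: Kevin=1, Grace=0, Dave=3, Xander=3
Event 5 (Kevin -> Xander, 1): Kevin: 1 -> 0, Xander: 3 -> 4. State: Kevin=0, Grace=0, Dave=3, Xander=4
Event 6 (Dave -> Kevin, 2): Dave: 3 -> 1, Kevin: 0 -> 2. State: Kevin=2, Grace=0, Dave=1, Xander=4
Event 7 (Xander -> Grace, 1): Xander: 4 -> 3, Grace: 0 -> 1. State: Kevin=2, Grace=1, Dave=1, Xander=3
Event 8 (Dave -> Xander, 1): Dave: 1 -> 0, Xander: 3 -> 4. State: Kevin=2, Grace=1, Dave=0, Xander=4
Event 9 (Kevin -2): Kevin: 2 -> 0. State: Kevin=0, Grace=1, Dave=0, Xander=4

Kevin's final count: 0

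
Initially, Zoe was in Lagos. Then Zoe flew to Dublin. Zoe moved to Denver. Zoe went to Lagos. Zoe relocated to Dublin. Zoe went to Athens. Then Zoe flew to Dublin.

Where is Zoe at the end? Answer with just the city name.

Tracking Zoe's location:
Start: Zoe is in Lagos.
After move 1: Lagos -> Dublin. Zoe is in Dublin.
After move 2: Dublin -> Denver. Zoe is in Denver.
After move 3: Denver -> Lagos. Zoe is in Lagos.
After move 4: Lagos -> Dublin. Zoe is in Dublin.
After move 5: Dublin -> Athens. Zoe is in Athens.
After move 6: Athens -> Dublin. Zoe is in Dublin.

Answer: Dublin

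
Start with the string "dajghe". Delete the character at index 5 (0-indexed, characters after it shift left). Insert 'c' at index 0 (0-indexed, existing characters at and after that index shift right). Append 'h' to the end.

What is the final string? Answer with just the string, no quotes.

Applying each edit step by step:
Start: "dajghe"
Op 1 (delete idx 5 = 'e'): "dajghe" -> "dajgh"
Op 2 (insert 'c' at idx 0): "dajgh" -> "cdajgh"
Op 3 (append 'h'): "cdajgh" -> "cdajghh"

Answer: cdajghh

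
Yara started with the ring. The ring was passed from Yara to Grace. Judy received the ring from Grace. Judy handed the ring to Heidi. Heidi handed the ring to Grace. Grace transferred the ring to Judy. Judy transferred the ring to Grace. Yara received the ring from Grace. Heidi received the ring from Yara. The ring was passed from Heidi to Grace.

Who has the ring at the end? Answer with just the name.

Answer: Grace

Derivation:
Tracking the ring through each event:
Start: Yara has the ring.
After event 1: Grace has the ring.
After event 2: Judy has the ring.
After event 3: Heidi has the ring.
After event 4: Grace has the ring.
After event 5: Judy has the ring.
After event 6: Grace has the ring.
After event 7: Yara has the ring.
After event 8: Heidi has the ring.
After event 9: Grace has the ring.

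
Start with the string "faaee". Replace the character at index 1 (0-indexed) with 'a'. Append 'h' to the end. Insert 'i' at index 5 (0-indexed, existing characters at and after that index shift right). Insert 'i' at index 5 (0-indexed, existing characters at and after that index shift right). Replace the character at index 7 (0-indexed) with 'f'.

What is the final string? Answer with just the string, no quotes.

Applying each edit step by step:
Start: "faaee"
Op 1 (replace idx 1: 'a' -> 'a'): "faaee" -> "faaee"
Op 2 (append 'h'): "faaee" -> "faaeeh"
Op 3 (insert 'i' at idx 5): "faaeeh" -> "faaeeih"
Op 4 (insert 'i' at idx 5): "faaeeih" -> "faaeeiih"
Op 5 (replace idx 7: 'h' -> 'f'): "faaeeiih" -> "faaeeiif"

Answer: faaeeiif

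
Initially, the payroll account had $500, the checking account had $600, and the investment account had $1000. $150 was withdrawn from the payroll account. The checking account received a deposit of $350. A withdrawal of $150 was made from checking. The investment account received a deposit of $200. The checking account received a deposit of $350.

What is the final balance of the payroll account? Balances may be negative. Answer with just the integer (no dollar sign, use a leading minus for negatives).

Tracking account balances step by step:
Start: payroll=500, checking=600, investment=1000
Event 1 (withdraw 150 from payroll): payroll: 500 - 150 = 350. Balances: payroll=350, checking=600, investment=1000
Event 2 (deposit 350 to checking): checking: 600 + 350 = 950. Balances: payroll=350, checking=950, investment=1000
Event 3 (withdraw 150 from checking): checking: 950 - 150 = 800. Balances: payroll=350, checking=800, investment=1000
Event 4 (deposit 200 to investment): investment: 1000 + 200 = 1200. Balances: payroll=350, checking=800, investment=1200
Event 5 (deposit 350 to checking): checking: 800 + 350 = 1150. Balances: payroll=350, checking=1150, investment=1200

Final balance of payroll: 350

Answer: 350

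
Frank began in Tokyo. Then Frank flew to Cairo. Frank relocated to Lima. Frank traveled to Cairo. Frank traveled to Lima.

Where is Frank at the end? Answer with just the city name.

Tracking Frank's location:
Start: Frank is in Tokyo.
After move 1: Tokyo -> Cairo. Frank is in Cairo.
After move 2: Cairo -> Lima. Frank is in Lima.
After move 3: Lima -> Cairo. Frank is in Cairo.
After move 4: Cairo -> Lima. Frank is in Lima.

Answer: Lima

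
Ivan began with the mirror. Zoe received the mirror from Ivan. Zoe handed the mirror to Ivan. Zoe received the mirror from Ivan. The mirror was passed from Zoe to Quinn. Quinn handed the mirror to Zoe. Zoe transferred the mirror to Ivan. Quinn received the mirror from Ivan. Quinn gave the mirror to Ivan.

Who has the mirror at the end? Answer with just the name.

Answer: Ivan

Derivation:
Tracking the mirror through each event:
Start: Ivan has the mirror.
After event 1: Zoe has the mirror.
After event 2: Ivan has the mirror.
After event 3: Zoe has the mirror.
After event 4: Quinn has the mirror.
After event 5: Zoe has the mirror.
After event 6: Ivan has the mirror.
After event 7: Quinn has the mirror.
After event 8: Ivan has the mirror.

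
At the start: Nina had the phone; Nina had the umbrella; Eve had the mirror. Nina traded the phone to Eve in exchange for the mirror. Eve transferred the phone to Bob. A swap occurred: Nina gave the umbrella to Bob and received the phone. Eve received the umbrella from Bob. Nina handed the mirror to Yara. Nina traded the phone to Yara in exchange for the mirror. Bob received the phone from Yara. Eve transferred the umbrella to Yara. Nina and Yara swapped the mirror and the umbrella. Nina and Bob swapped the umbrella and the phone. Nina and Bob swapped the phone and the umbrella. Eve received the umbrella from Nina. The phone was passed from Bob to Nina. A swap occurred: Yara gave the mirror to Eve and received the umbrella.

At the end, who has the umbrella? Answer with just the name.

Answer: Yara

Derivation:
Tracking all object holders:
Start: phone:Nina, umbrella:Nina, mirror:Eve
Event 1 (swap phone<->mirror: now phone:Eve, mirror:Nina). State: phone:Eve, umbrella:Nina, mirror:Nina
Event 2 (give phone: Eve -> Bob). State: phone:Bob, umbrella:Nina, mirror:Nina
Event 3 (swap umbrella<->phone: now umbrella:Bob, phone:Nina). State: phone:Nina, umbrella:Bob, mirror:Nina
Event 4 (give umbrella: Bob -> Eve). State: phone:Nina, umbrella:Eve, mirror:Nina
Event 5 (give mirror: Nina -> Yara). State: phone:Nina, umbrella:Eve, mirror:Yara
Event 6 (swap phone<->mirror: now phone:Yara, mirror:Nina). State: phone:Yara, umbrella:Eve, mirror:Nina
Event 7 (give phone: Yara -> Bob). State: phone:Bob, umbrella:Eve, mirror:Nina
Event 8 (give umbrella: Eve -> Yara). State: phone:Bob, umbrella:Yara, mirror:Nina
Event 9 (swap mirror<->umbrella: now mirror:Yara, umbrella:Nina). State: phone:Bob, umbrella:Nina, mirror:Yara
Event 10 (swap umbrella<->phone: now umbrella:Bob, phone:Nina). State: phone:Nina, umbrella:Bob, mirror:Yara
Event 11 (swap phone<->umbrella: now phone:Bob, umbrella:Nina). State: phone:Bob, umbrella:Nina, mirror:Yara
Event 12 (give umbrella: Nina -> Eve). State: phone:Bob, umbrella:Eve, mirror:Yara
Event 13 (give phone: Bob -> Nina). State: phone:Nina, umbrella:Eve, mirror:Yara
Event 14 (swap mirror<->umbrella: now mirror:Eve, umbrella:Yara). State: phone:Nina, umbrella:Yara, mirror:Eve

Final state: phone:Nina, umbrella:Yara, mirror:Eve
The umbrella is held by Yara.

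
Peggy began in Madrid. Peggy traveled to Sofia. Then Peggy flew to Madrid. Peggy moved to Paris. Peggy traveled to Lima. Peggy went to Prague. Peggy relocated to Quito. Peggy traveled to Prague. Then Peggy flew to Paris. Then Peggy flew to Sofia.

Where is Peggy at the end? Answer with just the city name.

Tracking Peggy's location:
Start: Peggy is in Madrid.
After move 1: Madrid -> Sofia. Peggy is in Sofia.
After move 2: Sofia -> Madrid. Peggy is in Madrid.
After move 3: Madrid -> Paris. Peggy is in Paris.
After move 4: Paris -> Lima. Peggy is in Lima.
After move 5: Lima -> Prague. Peggy is in Prague.
After move 6: Prague -> Quito. Peggy is in Quito.
After move 7: Quito -> Prague. Peggy is in Prague.
After move 8: Prague -> Paris. Peggy is in Paris.
After move 9: Paris -> Sofia. Peggy is in Sofia.

Answer: Sofia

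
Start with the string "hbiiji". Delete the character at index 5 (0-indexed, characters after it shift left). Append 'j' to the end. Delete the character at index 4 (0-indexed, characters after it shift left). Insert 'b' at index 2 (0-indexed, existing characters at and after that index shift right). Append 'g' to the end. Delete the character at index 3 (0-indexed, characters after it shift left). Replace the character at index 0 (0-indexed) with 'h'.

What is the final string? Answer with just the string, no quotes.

Answer: hbbijg

Derivation:
Applying each edit step by step:
Start: "hbiiji"
Op 1 (delete idx 5 = 'i'): "hbiiji" -> "hbiij"
Op 2 (append 'j'): "hbiij" -> "hbiijj"
Op 3 (delete idx 4 = 'j'): "hbiijj" -> "hbiij"
Op 4 (insert 'b' at idx 2): "hbiij" -> "hbbiij"
Op 5 (append 'g'): "hbbiij" -> "hbbiijg"
Op 6 (delete idx 3 = 'i'): "hbbiijg" -> "hbbijg"
Op 7 (replace idx 0: 'h' -> 'h'): "hbbijg" -> "hbbijg"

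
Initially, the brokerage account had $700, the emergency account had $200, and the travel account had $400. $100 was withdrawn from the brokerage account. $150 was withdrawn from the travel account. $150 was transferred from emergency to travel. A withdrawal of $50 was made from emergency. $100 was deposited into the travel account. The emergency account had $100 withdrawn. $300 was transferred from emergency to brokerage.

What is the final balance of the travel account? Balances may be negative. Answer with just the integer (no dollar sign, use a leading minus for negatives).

Answer: 500

Derivation:
Tracking account balances step by step:
Start: brokerage=700, emergency=200, travel=400
Event 1 (withdraw 100 from brokerage): brokerage: 700 - 100 = 600. Balances: brokerage=600, emergency=200, travel=400
Event 2 (withdraw 150 from travel): travel: 400 - 150 = 250. Balances: brokerage=600, emergency=200, travel=250
Event 3 (transfer 150 emergency -> travel): emergency: 200 - 150 = 50, travel: 250 + 150 = 400. Balances: brokerage=600, emergency=50, travel=400
Event 4 (withdraw 50 from emergency): emergency: 50 - 50 = 0. Balances: brokerage=600, emergency=0, travel=400
Event 5 (deposit 100 to travel): travel: 400 + 100 = 500. Balances: brokerage=600, emergency=0, travel=500
Event 6 (withdraw 100 from emergency): emergency: 0 - 100 = -100. Balances: brokerage=600, emergency=-100, travel=500
Event 7 (transfer 300 emergency -> brokerage): emergency: -100 - 300 = -400, brokerage: 600 + 300 = 900. Balances: brokerage=900, emergency=-400, travel=500

Final balance of travel: 500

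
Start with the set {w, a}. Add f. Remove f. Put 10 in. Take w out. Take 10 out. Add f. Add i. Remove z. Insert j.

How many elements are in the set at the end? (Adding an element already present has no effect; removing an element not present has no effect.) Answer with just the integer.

Tracking the set through each operation:
Start: {a, w}
Event 1 (add f): added. Set: {a, f, w}
Event 2 (remove f): removed. Set: {a, w}
Event 3 (add 10): added. Set: {10, a, w}
Event 4 (remove w): removed. Set: {10, a}
Event 5 (remove 10): removed. Set: {a}
Event 6 (add f): added. Set: {a, f}
Event 7 (add i): added. Set: {a, f, i}
Event 8 (remove z): not present, no change. Set: {a, f, i}
Event 9 (add j): added. Set: {a, f, i, j}

Final set: {a, f, i, j} (size 4)

Answer: 4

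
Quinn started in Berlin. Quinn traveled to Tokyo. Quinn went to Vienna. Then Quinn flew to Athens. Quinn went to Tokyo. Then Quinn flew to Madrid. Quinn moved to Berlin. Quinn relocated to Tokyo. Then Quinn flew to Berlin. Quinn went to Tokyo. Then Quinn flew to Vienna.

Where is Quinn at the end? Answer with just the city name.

Answer: Vienna

Derivation:
Tracking Quinn's location:
Start: Quinn is in Berlin.
After move 1: Berlin -> Tokyo. Quinn is in Tokyo.
After move 2: Tokyo -> Vienna. Quinn is in Vienna.
After move 3: Vienna -> Athens. Quinn is in Athens.
After move 4: Athens -> Tokyo. Quinn is in Tokyo.
After move 5: Tokyo -> Madrid. Quinn is in Madrid.
After move 6: Madrid -> Berlin. Quinn is in Berlin.
After move 7: Berlin -> Tokyo. Quinn is in Tokyo.
After move 8: Tokyo -> Berlin. Quinn is in Berlin.
After move 9: Berlin -> Tokyo. Quinn is in Tokyo.
After move 10: Tokyo -> Vienna. Quinn is in Vienna.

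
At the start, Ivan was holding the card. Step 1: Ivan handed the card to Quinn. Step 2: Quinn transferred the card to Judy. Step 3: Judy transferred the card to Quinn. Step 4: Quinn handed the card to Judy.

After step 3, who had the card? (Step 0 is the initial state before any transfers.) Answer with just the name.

Tracking the card holder through step 3:
After step 0 (start): Ivan
After step 1: Quinn
After step 2: Judy
After step 3: Quinn

At step 3, the holder is Quinn.

Answer: Quinn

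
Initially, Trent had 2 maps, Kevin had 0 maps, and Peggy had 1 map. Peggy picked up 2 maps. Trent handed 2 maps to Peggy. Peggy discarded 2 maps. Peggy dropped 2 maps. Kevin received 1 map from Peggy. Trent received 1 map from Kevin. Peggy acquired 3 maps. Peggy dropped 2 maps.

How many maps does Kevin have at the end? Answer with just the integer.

Tracking counts step by step:
Start: Trent=2, Kevin=0, Peggy=1
Event 1 (Peggy +2): Peggy: 1 -> 3. State: Trent=2, Kevin=0, Peggy=3
Event 2 (Trent -> Peggy, 2): Trent: 2 -> 0, Peggy: 3 -> 5. State: Trent=0, Kevin=0, Peggy=5
Event 3 (Peggy -2): Peggy: 5 -> 3. State: Trent=0, Kevin=0, Peggy=3
Event 4 (Peggy -2): Peggy: 3 -> 1. State: Trent=0, Kevin=0, Peggy=1
Event 5 (Peggy -> Kevin, 1): Peggy: 1 -> 0, Kevin: 0 -> 1. State: Trent=0, Kevin=1, Peggy=0
Event 6 (Kevin -> Trent, 1): Kevin: 1 -> 0, Trent: 0 -> 1. State: Trent=1, Kevin=0, Peggy=0
Event 7 (Peggy +3): Peggy: 0 -> 3. State: Trent=1, Kevin=0, Peggy=3
Event 8 (Peggy -2): Peggy: 3 -> 1. State: Trent=1, Kevin=0, Peggy=1

Kevin's final count: 0

Answer: 0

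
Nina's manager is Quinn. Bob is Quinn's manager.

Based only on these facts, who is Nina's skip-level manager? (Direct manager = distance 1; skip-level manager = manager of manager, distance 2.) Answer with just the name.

Answer: Bob

Derivation:
Reconstructing the manager chain from the given facts:
  Bob -> Quinn -> Nina
(each arrow means 'manager of the next')
Positions in the chain (0 = top):
  position of Bob: 0
  position of Quinn: 1
  position of Nina: 2

Nina is at position 2; the skip-level manager is 2 steps up the chain, i.e. position 0: Bob.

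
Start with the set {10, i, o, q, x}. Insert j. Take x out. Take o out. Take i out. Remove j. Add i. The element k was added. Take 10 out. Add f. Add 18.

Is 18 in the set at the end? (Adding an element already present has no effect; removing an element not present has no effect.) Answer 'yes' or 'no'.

Tracking the set through each operation:
Start: {10, i, o, q, x}
Event 1 (add j): added. Set: {10, i, j, o, q, x}
Event 2 (remove x): removed. Set: {10, i, j, o, q}
Event 3 (remove o): removed. Set: {10, i, j, q}
Event 4 (remove i): removed. Set: {10, j, q}
Event 5 (remove j): removed. Set: {10, q}
Event 6 (add i): added. Set: {10, i, q}
Event 7 (add k): added. Set: {10, i, k, q}
Event 8 (remove 10): removed. Set: {i, k, q}
Event 9 (add f): added. Set: {f, i, k, q}
Event 10 (add 18): added. Set: {18, f, i, k, q}

Final set: {18, f, i, k, q} (size 5)
18 is in the final set.

Answer: yes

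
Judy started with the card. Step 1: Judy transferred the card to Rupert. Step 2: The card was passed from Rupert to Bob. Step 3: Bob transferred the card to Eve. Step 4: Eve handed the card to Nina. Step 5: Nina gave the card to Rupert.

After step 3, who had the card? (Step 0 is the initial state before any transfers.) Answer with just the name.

Tracking the card holder through step 3:
After step 0 (start): Judy
After step 1: Rupert
After step 2: Bob
After step 3: Eve

At step 3, the holder is Eve.

Answer: Eve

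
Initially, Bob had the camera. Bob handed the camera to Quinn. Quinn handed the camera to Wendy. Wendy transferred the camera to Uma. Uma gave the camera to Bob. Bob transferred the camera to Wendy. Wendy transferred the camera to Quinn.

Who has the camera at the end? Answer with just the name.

Tracking the camera through each event:
Start: Bob has the camera.
After event 1: Quinn has the camera.
After event 2: Wendy has the camera.
After event 3: Uma has the camera.
After event 4: Bob has the camera.
After event 5: Wendy has the camera.
After event 6: Quinn has the camera.

Answer: Quinn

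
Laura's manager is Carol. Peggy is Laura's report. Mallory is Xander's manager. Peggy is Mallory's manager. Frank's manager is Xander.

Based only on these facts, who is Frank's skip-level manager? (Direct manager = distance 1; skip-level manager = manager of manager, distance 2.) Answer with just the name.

Answer: Mallory

Derivation:
Reconstructing the manager chain from the given facts:
  Carol -> Laura -> Peggy -> Mallory -> Xander -> Frank
(each arrow means 'manager of the next')
Positions in the chain (0 = top):
  position of Carol: 0
  position of Laura: 1
  position of Peggy: 2
  position of Mallory: 3
  position of Xander: 4
  position of Frank: 5

Frank is at position 5; the skip-level manager is 2 steps up the chain, i.e. position 3: Mallory.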